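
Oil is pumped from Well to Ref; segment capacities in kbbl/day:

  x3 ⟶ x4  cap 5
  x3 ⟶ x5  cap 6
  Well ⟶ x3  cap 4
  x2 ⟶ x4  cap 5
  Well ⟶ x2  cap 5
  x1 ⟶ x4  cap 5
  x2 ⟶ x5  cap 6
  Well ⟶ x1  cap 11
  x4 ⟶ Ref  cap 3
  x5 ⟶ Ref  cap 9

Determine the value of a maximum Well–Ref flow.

12

Augment Well→x1→x4→Ref: bottleneck 3, flow now 3.
Augment Well→x2→x5→Ref: bottleneck 5, flow now 8.
Augment Well→x3→x5→Ref: bottleneck 4, flow now 12.
No augmenting path remains; maximum flow = 12.
In the residual graph, reachable from Well: {Well, x1, x4}.
Min-cut edges: Well→x2 (5), Well→x3 (4), x4→Ref (3); capacity 5 + 4 + 3 = 12.
This cut is saturated, so no flow can exceed 12.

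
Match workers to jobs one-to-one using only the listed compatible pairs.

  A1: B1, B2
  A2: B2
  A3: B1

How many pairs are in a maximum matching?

Unit-capacity flow: source→left, listed edges, right→sink; max matching = max flow.
Augmenting path A1→B1 (+1); matched 1.
Augmenting path A2→B2 (+1); matched 2.
No augmenting path remains; maximum matching = 2.
König certificate: {B1, B2} is a vertex cover of size 2 (every listed pair touches it), so no matching can be larger.

2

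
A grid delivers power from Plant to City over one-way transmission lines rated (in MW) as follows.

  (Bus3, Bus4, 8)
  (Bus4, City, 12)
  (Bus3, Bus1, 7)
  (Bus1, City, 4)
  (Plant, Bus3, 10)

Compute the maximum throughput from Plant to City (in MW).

10

Augment Plant→Bus3→Bus4→City: bottleneck 8, flow now 8.
Augment Plant→Bus3→Bus1→City: bottleneck 2, flow now 10.
No augmenting path remains; maximum flow = 10.
In the residual graph, reachable from Plant: {Plant}.
Min-cut edges: Plant→Bus3 (10); capacity 10 = 10.
This cut is saturated, so no flow can exceed 10.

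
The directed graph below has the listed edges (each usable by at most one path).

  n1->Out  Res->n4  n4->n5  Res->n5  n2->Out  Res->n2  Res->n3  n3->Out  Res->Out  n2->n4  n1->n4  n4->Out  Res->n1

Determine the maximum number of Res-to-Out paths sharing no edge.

Assign every edge capacity 1; by Menger, the answer equals the max flow.
Path Res→Out (+1); total 1.
Path Res→n1→Out (+1); total 2.
Path Res→n2→Out (+1); total 3.
Path Res→n3→Out (+1); total 4.
Path Res→n4→Out (+1); total 5.
No residual Res→Out path; max flow = 5.
Certifying cut of size 5: {Res→Out, Res→n1, Res→n2, Res→n3, Res→n4}.

5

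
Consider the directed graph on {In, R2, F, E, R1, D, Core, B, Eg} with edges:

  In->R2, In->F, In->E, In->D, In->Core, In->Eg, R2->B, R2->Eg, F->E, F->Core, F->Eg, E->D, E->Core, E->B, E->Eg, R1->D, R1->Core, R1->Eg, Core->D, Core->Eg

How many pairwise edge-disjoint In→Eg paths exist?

5

Assign every edge capacity 1; by Menger, the answer equals the max flow.
Path In→Eg (+1); total 1.
Path In→R2→Eg (+1); total 2.
Path In→F→Eg (+1); total 3.
Path In→E→Eg (+1); total 4.
Path In→Core→Eg (+1); total 5.
No residual In→Eg path; max flow = 5.
Certifying cut of size 5: {In→Core, In→E, In→Eg, In→F, In→R2}.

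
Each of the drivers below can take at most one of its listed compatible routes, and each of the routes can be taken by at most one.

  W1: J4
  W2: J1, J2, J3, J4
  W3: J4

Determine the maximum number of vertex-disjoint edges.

2

Unit-capacity flow: source→left, listed edges, right→sink; max matching = max flow.
Augmenting path W1→J4 (+1); matched 1.
Augmenting path W2→J1 (+1); matched 2.
No augmenting path remains; maximum matching = 2.
König certificate: {W2, J4} is a vertex cover of size 2 (every listed pair touches it), so no matching can be larger.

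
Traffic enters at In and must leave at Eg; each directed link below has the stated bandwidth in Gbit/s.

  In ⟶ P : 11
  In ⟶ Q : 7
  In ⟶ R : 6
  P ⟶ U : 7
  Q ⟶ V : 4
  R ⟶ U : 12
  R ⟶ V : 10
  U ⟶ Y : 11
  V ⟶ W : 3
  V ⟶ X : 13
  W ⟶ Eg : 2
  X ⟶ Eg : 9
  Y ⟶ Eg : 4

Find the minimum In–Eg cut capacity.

Augment In→P→U→Y→Eg: bottleneck 4, flow now 4.
Augment In→Q→V→W→Eg: bottleneck 2, flow now 6.
Augment In→Q→V→X→Eg: bottleneck 2, flow now 8.
Augment In→R→V→X→Eg: bottleneck 6, flow now 14.
No augmenting path remains; maximum flow = 14.
By max-flow min-cut, the minimum cut capacity equals the max flow.
In the residual graph, reachable from In: {In, P, Q, U, Y}.
Min-cut edges: In→R (6), Q→V (4), Y→Eg (4); capacity 6 + 4 + 4 = 14.

14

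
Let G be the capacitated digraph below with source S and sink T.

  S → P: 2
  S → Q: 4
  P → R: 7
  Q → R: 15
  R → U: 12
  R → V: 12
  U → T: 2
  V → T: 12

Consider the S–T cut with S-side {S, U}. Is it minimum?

Given cut capacity: 2 + 4 + 2 = 8.
Augment S→P→R→U→T: bottleneck 2, flow now 2.
Augment S→Q→R→V→T: bottleneck 4, flow now 6.
No augmenting path remains; maximum flow = 6.
In the residual graph, reachable from S: {S}.
Min-cut edges: S→P (2), S→Q (4); capacity 2 + 4 = 6.
Cut capacity 8 exceeds the max flow 6, so it is not minimum.

No — its capacity is 8, but the minimum cut has capacity 6.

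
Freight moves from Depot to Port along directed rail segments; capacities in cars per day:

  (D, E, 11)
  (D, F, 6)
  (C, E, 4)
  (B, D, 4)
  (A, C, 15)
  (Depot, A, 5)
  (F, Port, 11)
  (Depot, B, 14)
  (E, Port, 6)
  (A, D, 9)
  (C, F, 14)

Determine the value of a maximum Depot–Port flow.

9

Augment Depot→A→C→E→Port: bottleneck 4, flow now 4.
Augment Depot→A→C→F→Port: bottleneck 1, flow now 5.
Augment Depot→B→D→E→Port: bottleneck 2, flow now 7.
Augment Depot→B→D→F→Port: bottleneck 2, flow now 9.
No augmenting path remains; maximum flow = 9.
In the residual graph, reachable from Depot: {Depot, B}.
Min-cut edges: Depot→A (5), B→D (4); capacity 5 + 4 = 9.
This cut is saturated, so no flow can exceed 9.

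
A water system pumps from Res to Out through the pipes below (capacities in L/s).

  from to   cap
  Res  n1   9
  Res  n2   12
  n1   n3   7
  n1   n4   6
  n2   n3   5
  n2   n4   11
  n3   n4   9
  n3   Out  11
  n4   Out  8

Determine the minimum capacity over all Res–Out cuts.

19

Augment Res→n1→n3→Out: bottleneck 7, flow now 7.
Augment Res→n1→n4→Out: bottleneck 2, flow now 9.
Augment Res→n2→n3→Out: bottleneck 4, flow now 13.
Augment Res→n2→n4→Out: bottleneck 6, flow now 19.
No augmenting path remains; maximum flow = 19.
By max-flow min-cut, the minimum cut capacity equals the max flow.
In the residual graph, reachable from Res: {Res, n1, n2, n3, n4}.
Min-cut edges: n3→Out (11), n4→Out (8); capacity 11 + 8 = 19.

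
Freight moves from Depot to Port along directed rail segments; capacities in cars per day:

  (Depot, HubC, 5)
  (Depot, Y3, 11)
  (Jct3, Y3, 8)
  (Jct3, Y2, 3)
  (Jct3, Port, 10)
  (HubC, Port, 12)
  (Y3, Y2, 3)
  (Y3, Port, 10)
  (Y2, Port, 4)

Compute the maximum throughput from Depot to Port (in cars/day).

16

Augment Depot→HubC→Port: bottleneck 5, flow now 5.
Augment Depot→Y3→Port: bottleneck 10, flow now 15.
Augment Depot→Y3→Y2→Port: bottleneck 1, flow now 16.
No augmenting path remains; maximum flow = 16.
In the residual graph, reachable from Depot: {Depot}.
Min-cut edges: Depot→HubC (5), Depot→Y3 (11); capacity 5 + 11 = 16.
This cut is saturated, so no flow can exceed 16.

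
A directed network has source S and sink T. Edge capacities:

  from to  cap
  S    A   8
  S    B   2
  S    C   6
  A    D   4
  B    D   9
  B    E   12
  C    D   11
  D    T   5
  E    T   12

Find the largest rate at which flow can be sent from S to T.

7

Augment S→A→D→T: bottleneck 4, flow now 4.
Augment S→B→D→T: bottleneck 1, flow now 5.
Augment S→B→E→T: bottleneck 1, flow now 6.
Augment S→C→D→B→E→T: bottleneck 1, flow now 7. (uses reverse residual edge)
No augmenting path remains; maximum flow = 7.
In the residual graph, reachable from S: {S, A, C, D}.
Min-cut edges: S→B (2), D→T (5); capacity 2 + 5 = 7.
This cut is saturated, so no flow can exceed 7.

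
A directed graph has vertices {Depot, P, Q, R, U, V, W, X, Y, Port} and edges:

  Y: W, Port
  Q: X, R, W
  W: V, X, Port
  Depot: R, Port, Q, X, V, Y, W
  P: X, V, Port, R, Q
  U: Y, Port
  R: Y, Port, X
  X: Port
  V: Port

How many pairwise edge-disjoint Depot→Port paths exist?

6

Assign every edge capacity 1; by Menger, the answer equals the max flow.
Path Depot→Port (+1); total 1.
Path Depot→R→Port (+1); total 2.
Path Depot→V→Port (+1); total 3.
Path Depot→W→Port (+1); total 4.
Path Depot→X→Port (+1); total 5.
Path Depot→Y→Port (+1); total 6.
No residual Depot→Port path; max flow = 6.
Certifying cut of size 6: {Depot→Port, R→Port, V→Port, W→Port, X→Port, Y→Port}.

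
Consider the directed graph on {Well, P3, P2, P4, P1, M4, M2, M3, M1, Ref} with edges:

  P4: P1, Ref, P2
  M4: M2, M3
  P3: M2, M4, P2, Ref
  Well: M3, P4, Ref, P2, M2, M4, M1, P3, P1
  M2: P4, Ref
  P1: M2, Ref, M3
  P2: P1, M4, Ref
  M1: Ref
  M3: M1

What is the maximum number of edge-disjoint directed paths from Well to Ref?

Assign every edge capacity 1; by Menger, the answer equals the max flow.
Path Well→Ref (+1); total 1.
Path Well→P3→Ref (+1); total 2.
Path Well→P2→Ref (+1); total 3.
Path Well→P4→Ref (+1); total 4.
Path Well→P1→Ref (+1); total 5.
Path Well→M2→Ref (+1); total 6.
Path Well→M1→Ref (+1); total 7.
No residual Well→Ref path; max flow = 7.
Certifying cut of size 7: {M1→Ref, M2→Ref, P1→Ref, P2→Ref, P4→Ref, Well→P3, Well→Ref}.

7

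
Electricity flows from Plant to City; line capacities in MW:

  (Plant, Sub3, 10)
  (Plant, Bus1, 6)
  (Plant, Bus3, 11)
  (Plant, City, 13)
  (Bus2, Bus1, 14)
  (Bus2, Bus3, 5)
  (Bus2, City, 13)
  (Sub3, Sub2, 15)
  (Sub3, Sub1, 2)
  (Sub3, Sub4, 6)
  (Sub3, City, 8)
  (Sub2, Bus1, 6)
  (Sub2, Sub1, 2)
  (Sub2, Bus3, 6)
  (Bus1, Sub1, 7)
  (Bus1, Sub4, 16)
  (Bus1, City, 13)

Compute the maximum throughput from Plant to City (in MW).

Augment Plant→City: bottleneck 13, flow now 13.
Augment Plant→Sub3→City: bottleneck 8, flow now 21.
Augment Plant→Bus1→City: bottleneck 6, flow now 27.
Augment Plant→Sub3→Sub2→Bus1→City: bottleneck 2, flow now 29.
No augmenting path remains; maximum flow = 29.
In the residual graph, reachable from Plant: {Plant, Bus3}.
Min-cut edges: Plant→Sub3 (10), Plant→Bus1 (6), Plant→City (13); capacity 10 + 6 + 13 = 29.
This cut is saturated, so no flow can exceed 29.

29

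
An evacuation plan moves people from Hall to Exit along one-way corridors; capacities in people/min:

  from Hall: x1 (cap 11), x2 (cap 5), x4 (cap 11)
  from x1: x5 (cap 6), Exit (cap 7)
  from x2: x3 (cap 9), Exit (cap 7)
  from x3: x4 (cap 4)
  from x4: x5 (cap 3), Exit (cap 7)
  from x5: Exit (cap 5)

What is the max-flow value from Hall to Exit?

24

Augment Hall→x1→Exit: bottleneck 7, flow now 7.
Augment Hall→x2→Exit: bottleneck 5, flow now 12.
Augment Hall→x4→Exit: bottleneck 7, flow now 19.
Augment Hall→x1→x5→Exit: bottleneck 4, flow now 23.
Augment Hall→x4→x5→Exit: bottleneck 1, flow now 24.
No augmenting path remains; maximum flow = 24.
In the residual graph, reachable from Hall: {Hall, x1, x4, x5}.
Min-cut edges: Hall→x2 (5), x1→Exit (7), x4→Exit (7), x5→Exit (5); capacity 5 + 7 + 7 + 5 = 24.
This cut is saturated, so no flow can exceed 24.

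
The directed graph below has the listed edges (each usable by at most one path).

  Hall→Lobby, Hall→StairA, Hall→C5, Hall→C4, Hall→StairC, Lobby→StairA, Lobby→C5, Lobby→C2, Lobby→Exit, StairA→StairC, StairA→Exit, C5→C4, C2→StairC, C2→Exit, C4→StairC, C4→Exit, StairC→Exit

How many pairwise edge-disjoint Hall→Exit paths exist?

Assign every edge capacity 1; by Menger, the answer equals the max flow.
Path Hall→Lobby→Exit (+1); total 1.
Path Hall→StairA→Exit (+1); total 2.
Path Hall→C4→Exit (+1); total 3.
Path Hall→StairC→Exit (+1); total 4.
No residual Hall→Exit path; max flow = 4.
Certifying cut of size 4: {C4→Exit, Hall→Lobby, Hall→StairA, StairC→Exit}.

4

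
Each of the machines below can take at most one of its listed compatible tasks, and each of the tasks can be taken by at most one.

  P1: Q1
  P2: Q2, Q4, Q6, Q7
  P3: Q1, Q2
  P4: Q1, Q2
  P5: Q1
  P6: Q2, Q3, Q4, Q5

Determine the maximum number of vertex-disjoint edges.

Unit-capacity flow: source→left, listed edges, right→sink; max matching = max flow.
Augmenting path P1→Q1 (+1); matched 1.
Augmenting path P2→Q2 (+1); matched 2.
Augmenting path P6→Q3 (+1); matched 3.
Augmenting path P3→Q2→P2→Q4 (+1); matched 4.
No augmenting path remains; maximum matching = 4.
König certificate: {P2, P6, Q1, Q2} is a vertex cover of size 4 (every listed pair touches it), so no matching can be larger.

4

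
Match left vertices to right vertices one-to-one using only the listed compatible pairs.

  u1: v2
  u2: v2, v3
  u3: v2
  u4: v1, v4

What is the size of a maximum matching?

Unit-capacity flow: source→left, listed edges, right→sink; max matching = max flow.
Augmenting path u1→v2 (+1); matched 1.
Augmenting path u2→v3 (+1); matched 2.
Augmenting path u4→v1 (+1); matched 3.
No augmenting path remains; maximum matching = 3.
König certificate: {u2, u4, v2} is a vertex cover of size 3 (every listed pair touches it), so no matching can be larger.

3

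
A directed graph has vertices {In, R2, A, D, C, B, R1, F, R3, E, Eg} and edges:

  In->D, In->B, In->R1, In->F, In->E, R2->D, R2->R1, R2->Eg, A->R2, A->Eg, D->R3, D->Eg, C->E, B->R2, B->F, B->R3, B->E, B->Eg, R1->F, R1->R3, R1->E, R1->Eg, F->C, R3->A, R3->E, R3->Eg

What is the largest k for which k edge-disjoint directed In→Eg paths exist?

3

Assign every edge capacity 1; by Menger, the answer equals the max flow.
Path In→D→Eg (+1); total 1.
Path In→B→Eg (+1); total 2.
Path In→R1→Eg (+1); total 3.
No residual In→Eg path; max flow = 3.
Certifying cut of size 3: {In→B, In→D, In→R1}.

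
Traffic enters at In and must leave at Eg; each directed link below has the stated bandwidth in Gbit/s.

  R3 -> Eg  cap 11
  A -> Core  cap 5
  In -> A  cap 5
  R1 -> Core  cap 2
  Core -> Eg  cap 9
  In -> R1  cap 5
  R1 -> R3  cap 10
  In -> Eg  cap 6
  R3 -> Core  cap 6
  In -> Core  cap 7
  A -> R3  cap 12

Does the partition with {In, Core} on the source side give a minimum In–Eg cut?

No — its capacity is 25, but the minimum cut has capacity 23.

Given cut capacity: 5 + 5 + 6 + 9 = 25.
Augment In→Eg: bottleneck 6, flow now 6.
Augment In→Core→Eg: bottleneck 7, flow now 13.
Augment In→A→R3→Eg: bottleneck 5, flow now 18.
Augment In→R1→R3→Eg: bottleneck 5, flow now 23.
No augmenting path remains; maximum flow = 23.
In the residual graph, reachable from In: {In}.
Min-cut edges: In→A (5), In→R1 (5), In→Core (7), In→Eg (6); capacity 5 + 5 + 7 + 6 = 23.
Cut capacity 25 exceeds the max flow 23, so it is not minimum.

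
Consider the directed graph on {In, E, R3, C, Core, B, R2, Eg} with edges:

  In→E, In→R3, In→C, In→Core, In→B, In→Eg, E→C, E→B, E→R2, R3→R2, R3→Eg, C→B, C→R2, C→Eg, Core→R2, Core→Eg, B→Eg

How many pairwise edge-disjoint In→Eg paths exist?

5

Assign every edge capacity 1; by Menger, the answer equals the max flow.
Path In→Eg (+1); total 1.
Path In→R3→Eg (+1); total 2.
Path In→C→Eg (+1); total 3.
Path In→Core→Eg (+1); total 4.
Path In→B→Eg (+1); total 5.
No residual In→Eg path; max flow = 5.
Certifying cut of size 5: {B→Eg, C→Eg, In→Core, In→Eg, In→R3}.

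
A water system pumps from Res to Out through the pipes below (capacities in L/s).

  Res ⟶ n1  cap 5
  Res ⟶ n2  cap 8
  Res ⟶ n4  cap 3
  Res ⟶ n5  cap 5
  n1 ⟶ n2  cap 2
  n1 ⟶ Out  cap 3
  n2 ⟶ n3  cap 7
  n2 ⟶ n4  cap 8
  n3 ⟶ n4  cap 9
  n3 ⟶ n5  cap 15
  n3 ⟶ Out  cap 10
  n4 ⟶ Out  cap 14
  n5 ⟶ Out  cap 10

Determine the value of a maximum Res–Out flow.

21

Augment Res→n1→Out: bottleneck 3, flow now 3.
Augment Res→n4→Out: bottleneck 3, flow now 6.
Augment Res→n5→Out: bottleneck 5, flow now 11.
Augment Res→n2→n3→Out: bottleneck 7, flow now 18.
Augment Res→n2→n4→Out: bottleneck 1, flow now 19.
Augment Res→n1→n2→n4→Out: bottleneck 2, flow now 21.
No augmenting path remains; maximum flow = 21.
In the residual graph, reachable from Res: {Res}.
Min-cut edges: Res→n1 (5), Res→n2 (8), Res→n4 (3), Res→n5 (5); capacity 5 + 8 + 3 + 5 = 21.
This cut is saturated, so no flow can exceed 21.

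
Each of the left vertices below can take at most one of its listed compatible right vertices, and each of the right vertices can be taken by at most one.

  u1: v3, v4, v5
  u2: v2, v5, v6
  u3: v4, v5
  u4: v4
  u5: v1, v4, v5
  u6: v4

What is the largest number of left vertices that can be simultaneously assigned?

5

Unit-capacity flow: source→left, listed edges, right→sink; max matching = max flow.
Augmenting path u1→v3 (+1); matched 1.
Augmenting path u2→v2 (+1); matched 2.
Augmenting path u3→v4 (+1); matched 3.
Augmenting path u5→v1 (+1); matched 4.
Augmenting path u4→v4→u3→v5 (+1); matched 5.
No augmenting path remains; maximum matching = 5.
König certificate: {u1, u2, u3, u5, v4} is a vertex cover of size 5 (every listed pair touches it), so no matching can be larger.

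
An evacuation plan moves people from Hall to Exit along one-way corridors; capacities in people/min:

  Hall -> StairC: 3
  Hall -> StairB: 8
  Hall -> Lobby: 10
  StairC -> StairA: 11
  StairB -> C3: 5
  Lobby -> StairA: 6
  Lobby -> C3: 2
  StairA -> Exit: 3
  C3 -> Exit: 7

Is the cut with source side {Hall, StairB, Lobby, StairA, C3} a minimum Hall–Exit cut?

Given cut capacity: 3 + 3 + 7 = 13.
Augment Hall→StairC→StairA→Exit: bottleneck 3, flow now 3.
Augment Hall→StairB→C3→Exit: bottleneck 5, flow now 8.
Augment Hall→Lobby→C3→Exit: bottleneck 2, flow now 10.
No augmenting path remains; maximum flow = 10.
In the residual graph, reachable from Hall: {Hall, StairC, StairB, Lobby, StairA}.
Min-cut edges: StairB→C3 (5), Lobby→C3 (2), StairA→Exit (3); capacity 5 + 2 + 3 = 10.
Cut capacity 13 exceeds the max flow 10, so it is not minimum.

No — its capacity is 13, but the minimum cut has capacity 10.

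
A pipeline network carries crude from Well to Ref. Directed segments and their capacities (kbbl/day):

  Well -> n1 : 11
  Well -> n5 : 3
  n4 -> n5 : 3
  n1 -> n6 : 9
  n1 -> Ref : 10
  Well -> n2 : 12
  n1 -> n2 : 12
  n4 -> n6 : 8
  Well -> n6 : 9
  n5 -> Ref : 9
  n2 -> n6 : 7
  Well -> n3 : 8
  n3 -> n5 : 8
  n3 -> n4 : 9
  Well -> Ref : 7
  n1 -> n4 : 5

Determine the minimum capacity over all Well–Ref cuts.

26

Augment Well→Ref: bottleneck 7, flow now 7.
Augment Well→n1→Ref: bottleneck 10, flow now 17.
Augment Well→n5→Ref: bottleneck 3, flow now 20.
Augment Well→n3→n5→Ref: bottleneck 6, flow now 26.
No augmenting path remains; maximum flow = 26.
By max-flow min-cut, the minimum cut capacity equals the max flow.
In the residual graph, reachable from Well: {Well, n1, n2, n3, n4, n5, n6}.
Min-cut edges: Well→Ref (7), n1→Ref (10), n5→Ref (9); capacity 7 + 10 + 9 = 26.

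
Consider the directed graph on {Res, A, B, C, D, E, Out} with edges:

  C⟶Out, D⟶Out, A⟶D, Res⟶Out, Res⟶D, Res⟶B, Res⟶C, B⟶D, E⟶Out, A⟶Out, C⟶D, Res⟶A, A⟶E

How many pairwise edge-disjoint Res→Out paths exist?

Assign every edge capacity 1; by Menger, the answer equals the max flow.
Path Res→Out (+1); total 1.
Path Res→A→Out (+1); total 2.
Path Res→C→Out (+1); total 3.
Path Res→D→Out (+1); total 4.
No residual Res→Out path; max flow = 4.
Certifying cut of size 4: {D→Out, Res→A, Res→C, Res→Out}.

4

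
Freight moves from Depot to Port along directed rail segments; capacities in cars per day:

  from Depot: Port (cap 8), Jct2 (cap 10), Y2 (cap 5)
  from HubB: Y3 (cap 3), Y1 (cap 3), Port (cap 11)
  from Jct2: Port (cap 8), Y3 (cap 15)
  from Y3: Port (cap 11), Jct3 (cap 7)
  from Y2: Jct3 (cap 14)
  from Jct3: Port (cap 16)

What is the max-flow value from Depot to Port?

23

Augment Depot→Port: bottleneck 8, flow now 8.
Augment Depot→Jct2→Port: bottleneck 8, flow now 16.
Augment Depot→Jct2→Y3→Port: bottleneck 2, flow now 18.
Augment Depot→Y2→Jct3→Port: bottleneck 5, flow now 23.
No augmenting path remains; maximum flow = 23.
In the residual graph, reachable from Depot: {Depot}.
Min-cut edges: Depot→Jct2 (10), Depot→Y2 (5), Depot→Port (8); capacity 10 + 5 + 8 = 23.
This cut is saturated, so no flow can exceed 23.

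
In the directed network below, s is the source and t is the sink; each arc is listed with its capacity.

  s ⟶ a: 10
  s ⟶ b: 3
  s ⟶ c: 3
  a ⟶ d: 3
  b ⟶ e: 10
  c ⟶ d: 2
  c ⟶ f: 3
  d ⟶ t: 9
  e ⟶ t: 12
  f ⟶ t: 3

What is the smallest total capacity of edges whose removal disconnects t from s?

Augment s→a→d→t: bottleneck 3, flow now 3.
Augment s→b→e→t: bottleneck 3, flow now 6.
Augment s→c→d→t: bottleneck 2, flow now 8.
Augment s→c→f→t: bottleneck 1, flow now 9.
No augmenting path remains; maximum flow = 9.
By max-flow min-cut, the minimum cut capacity equals the max flow.
In the residual graph, reachable from s: {s, a}.
Min-cut edges: s→b (3), s→c (3), a→d (3); capacity 3 + 3 + 3 = 9.

9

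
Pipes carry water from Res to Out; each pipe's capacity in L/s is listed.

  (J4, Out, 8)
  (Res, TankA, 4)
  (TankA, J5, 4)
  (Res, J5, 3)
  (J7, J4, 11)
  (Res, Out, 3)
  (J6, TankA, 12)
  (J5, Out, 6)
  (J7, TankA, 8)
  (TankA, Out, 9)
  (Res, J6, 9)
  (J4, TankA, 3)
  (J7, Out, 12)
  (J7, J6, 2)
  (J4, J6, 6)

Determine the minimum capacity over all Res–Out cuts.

Augment Res→Out: bottleneck 3, flow now 3.
Augment Res→TankA→Out: bottleneck 4, flow now 7.
Augment Res→J5→Out: bottleneck 3, flow now 10.
Augment Res→J6→TankA→Out: bottleneck 5, flow now 15.
Augment Res→J6→TankA→J5→Out: bottleneck 3, flow now 18.
No augmenting path remains; maximum flow = 18.
By max-flow min-cut, the minimum cut capacity equals the max flow.
In the residual graph, reachable from Res: {Res, J6, TankA, J5}.
Min-cut edges: Res→Out (3), TankA→Out (9), J5→Out (6); capacity 3 + 9 + 6 = 18.

18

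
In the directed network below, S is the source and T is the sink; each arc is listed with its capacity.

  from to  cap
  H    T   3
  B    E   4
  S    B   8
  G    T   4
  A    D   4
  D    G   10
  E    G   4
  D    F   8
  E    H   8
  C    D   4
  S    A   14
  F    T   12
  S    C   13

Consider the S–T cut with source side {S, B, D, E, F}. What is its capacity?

Edges leaving {S, B, D, E, F}: S→A (14), S→C (13), D→G (10), E→G (4), E→H (8), F→T (12).
Cut capacity = 14 + 13 + 10 + 4 + 8 + 12 = 61.

61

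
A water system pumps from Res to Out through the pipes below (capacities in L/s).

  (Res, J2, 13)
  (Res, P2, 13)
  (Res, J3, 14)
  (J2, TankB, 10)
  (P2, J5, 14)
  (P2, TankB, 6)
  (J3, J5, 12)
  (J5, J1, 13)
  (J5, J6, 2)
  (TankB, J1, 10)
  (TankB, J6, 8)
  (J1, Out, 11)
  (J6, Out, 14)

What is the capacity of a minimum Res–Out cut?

21

Augment Res→J2→TankB→J1→Out: bottleneck 10, flow now 10.
Augment Res→P2→J5→J1→Out: bottleneck 1, flow now 11.
Augment Res→P2→J5→J6→Out: bottleneck 2, flow now 13.
Augment Res→P2→TankB→J6→Out: bottleneck 6, flow now 19.
Augment Res→P2→J5→J1→TankB→J6→Out: bottleneck 2, flow now 21. (uses reverse residual edge)
No augmenting path remains; maximum flow = 21.
By max-flow min-cut, the minimum cut capacity equals the max flow.
In the residual graph, reachable from Res: {Res, J2, P2, J3, J5, TankB, J1}.
Min-cut edges: J5→J6 (2), TankB→J6 (8), J1→Out (11); capacity 2 + 8 + 11 = 21.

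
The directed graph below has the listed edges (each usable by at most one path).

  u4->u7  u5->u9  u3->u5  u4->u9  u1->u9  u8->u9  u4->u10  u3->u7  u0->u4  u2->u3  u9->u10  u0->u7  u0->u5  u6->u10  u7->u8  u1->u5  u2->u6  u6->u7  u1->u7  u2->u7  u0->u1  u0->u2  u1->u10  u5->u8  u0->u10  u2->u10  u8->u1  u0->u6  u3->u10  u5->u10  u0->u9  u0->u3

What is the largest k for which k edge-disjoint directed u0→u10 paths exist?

8

Assign every edge capacity 1; by Menger, the answer equals the max flow.
Path u0→u10 (+1); total 1.
Path u0→u1→u10 (+1); total 2.
Path u0→u2→u10 (+1); total 3.
Path u0→u3→u10 (+1); total 4.
Path u0→u4→u10 (+1); total 5.
Path u0→u5→u10 (+1); total 6.
Path u0→u6→u10 (+1); total 7.
Path u0→u9→u10 (+1); total 8.
No residual u0→u10 path; max flow = 8.
Certifying cut of size 8: {u0→u10, u0→u2, u0→u3, u0→u4, u0→u6, u1→u10, u5→u10, u9→u10}.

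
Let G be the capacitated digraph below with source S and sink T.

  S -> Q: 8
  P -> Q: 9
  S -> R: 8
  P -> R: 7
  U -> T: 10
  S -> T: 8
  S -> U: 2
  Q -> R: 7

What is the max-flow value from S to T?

10

Augment S→T: bottleneck 8, flow now 8.
Augment S→U→T: bottleneck 2, flow now 10.
No augmenting path remains; maximum flow = 10.
In the residual graph, reachable from S: {S, Q, R}.
Min-cut edges: S→U (2), S→T (8); capacity 2 + 8 = 10.
This cut is saturated, so no flow can exceed 10.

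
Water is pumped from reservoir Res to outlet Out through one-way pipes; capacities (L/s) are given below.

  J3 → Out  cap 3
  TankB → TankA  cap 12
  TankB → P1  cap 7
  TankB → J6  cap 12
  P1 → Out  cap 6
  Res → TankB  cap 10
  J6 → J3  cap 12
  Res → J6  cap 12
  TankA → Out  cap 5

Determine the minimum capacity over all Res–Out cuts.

13

Augment Res→TankB→TankA→Out: bottleneck 5, flow now 5.
Augment Res→TankB→P1→Out: bottleneck 5, flow now 10.
Augment Res→J6→J3→Out: bottleneck 3, flow now 13.
No augmenting path remains; maximum flow = 13.
By max-flow min-cut, the minimum cut capacity equals the max flow.
In the residual graph, reachable from Res: {Res, J6, J3}.
Min-cut edges: Res→TankB (10), J3→Out (3); capacity 10 + 3 = 13.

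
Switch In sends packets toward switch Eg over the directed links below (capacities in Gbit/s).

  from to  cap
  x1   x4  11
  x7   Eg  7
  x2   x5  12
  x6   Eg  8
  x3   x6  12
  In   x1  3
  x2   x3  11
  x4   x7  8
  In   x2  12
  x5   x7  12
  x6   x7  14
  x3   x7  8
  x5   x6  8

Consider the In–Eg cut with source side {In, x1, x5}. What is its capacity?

Edges leaving {In, x1, x5}: In→x2 (12), x1→x4 (11), x5→x6 (8), x5→x7 (12).
Cut capacity = 12 + 11 + 8 + 12 = 43.

43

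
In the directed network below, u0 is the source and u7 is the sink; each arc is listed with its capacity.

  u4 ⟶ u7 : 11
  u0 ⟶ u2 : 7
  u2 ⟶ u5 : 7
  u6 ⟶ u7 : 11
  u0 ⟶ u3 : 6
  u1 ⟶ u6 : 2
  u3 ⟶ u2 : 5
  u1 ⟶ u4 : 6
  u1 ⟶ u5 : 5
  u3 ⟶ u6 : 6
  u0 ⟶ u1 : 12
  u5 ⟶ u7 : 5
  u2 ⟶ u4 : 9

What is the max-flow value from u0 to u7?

Augment u0→u1→u4→u7: bottleneck 6, flow now 6.
Augment u0→u1→u5→u7: bottleneck 5, flow now 11.
Augment u0→u1→u6→u7: bottleneck 1, flow now 12.
Augment u0→u2→u4→u7: bottleneck 5, flow now 17.
Augment u0→u3→u6→u7: bottleneck 6, flow now 23.
Augment u0→u2→u4→u1→u6→u7: bottleneck 1, flow now 24. (uses reverse residual edge)
No augmenting path remains; maximum flow = 24.
In the residual graph, reachable from u0: {u0, u1, u2, u4, u5}.
Min-cut edges: u0→u3 (6), u1→u6 (2), u4→u7 (11), u5→u7 (5); capacity 6 + 2 + 11 + 5 = 24.
This cut is saturated, so no flow can exceed 24.

24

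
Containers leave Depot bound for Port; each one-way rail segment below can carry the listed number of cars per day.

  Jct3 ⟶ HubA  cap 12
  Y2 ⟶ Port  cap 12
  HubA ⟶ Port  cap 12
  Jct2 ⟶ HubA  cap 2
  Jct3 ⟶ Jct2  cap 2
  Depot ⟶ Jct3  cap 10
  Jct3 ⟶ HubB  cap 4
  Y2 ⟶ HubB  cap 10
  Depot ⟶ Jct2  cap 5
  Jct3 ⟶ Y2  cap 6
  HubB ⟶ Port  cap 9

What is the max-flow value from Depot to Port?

12

Augment Depot→Jct2→HubA→Port: bottleneck 2, flow now 2.
Augment Depot→Jct3→HubB→Port: bottleneck 4, flow now 6.
Augment Depot→Jct3→Y2→Port: bottleneck 6, flow now 12.
No augmenting path remains; maximum flow = 12.
In the residual graph, reachable from Depot: {Depot, Jct2}.
Min-cut edges: Depot→Jct3 (10), Jct2→HubA (2); capacity 10 + 2 = 12.
This cut is saturated, so no flow can exceed 12.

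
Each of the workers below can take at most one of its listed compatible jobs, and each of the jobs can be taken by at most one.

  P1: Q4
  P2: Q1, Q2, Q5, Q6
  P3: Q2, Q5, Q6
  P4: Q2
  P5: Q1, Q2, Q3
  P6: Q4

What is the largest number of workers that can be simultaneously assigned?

5

Unit-capacity flow: source→left, listed edges, right→sink; max matching = max flow.
Augmenting path P1→Q4 (+1); matched 1.
Augmenting path P2→Q1 (+1); matched 2.
Augmenting path P3→Q2 (+1); matched 3.
Augmenting path P5→Q3 (+1); matched 4.
Augmenting path P4→Q2→P3→Q5 (+1); matched 5.
No augmenting path remains; maximum matching = 5.
König certificate: {P2, P3, P4, P5, Q4} is a vertex cover of size 5 (every listed pair touches it), so no matching can be larger.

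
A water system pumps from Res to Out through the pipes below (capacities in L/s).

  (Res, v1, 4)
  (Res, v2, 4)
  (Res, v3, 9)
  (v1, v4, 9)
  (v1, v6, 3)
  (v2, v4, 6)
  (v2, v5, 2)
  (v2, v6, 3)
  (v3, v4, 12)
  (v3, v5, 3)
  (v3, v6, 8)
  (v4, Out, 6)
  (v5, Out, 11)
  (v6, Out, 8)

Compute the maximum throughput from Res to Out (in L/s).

Augment Res→v1→v4→Out: bottleneck 4, flow now 4.
Augment Res→v2→v4→Out: bottleneck 2, flow now 6.
Augment Res→v2→v5→Out: bottleneck 2, flow now 8.
Augment Res→v3→v5→Out: bottleneck 3, flow now 11.
Augment Res→v3→v6→Out: bottleneck 6, flow now 17.
No augmenting path remains; maximum flow = 17.
In the residual graph, reachable from Res: {Res}.
Min-cut edges: Res→v1 (4), Res→v2 (4), Res→v3 (9); capacity 4 + 4 + 9 = 17.
This cut is saturated, so no flow can exceed 17.

17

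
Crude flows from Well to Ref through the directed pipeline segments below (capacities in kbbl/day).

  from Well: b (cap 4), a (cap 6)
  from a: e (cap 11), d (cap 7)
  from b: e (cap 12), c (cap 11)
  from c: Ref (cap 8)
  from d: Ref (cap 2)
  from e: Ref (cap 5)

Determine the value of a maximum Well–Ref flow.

10

Augment Well→a→d→Ref: bottleneck 2, flow now 2.
Augment Well→a→e→Ref: bottleneck 4, flow now 6.
Augment Well→b→c→Ref: bottleneck 4, flow now 10.
No augmenting path remains; maximum flow = 10.
In the residual graph, reachable from Well: {Well}.
Min-cut edges: Well→a (6), Well→b (4); capacity 6 + 4 = 10.
This cut is saturated, so no flow can exceed 10.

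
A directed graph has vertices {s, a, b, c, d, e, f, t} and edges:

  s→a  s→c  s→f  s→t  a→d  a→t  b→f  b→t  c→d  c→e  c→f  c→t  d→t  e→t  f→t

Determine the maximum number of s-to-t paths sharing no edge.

4

Assign every edge capacity 1; by Menger, the answer equals the max flow.
Path s→t (+1); total 1.
Path s→a→t (+1); total 2.
Path s→c→t (+1); total 3.
Path s→f→t (+1); total 4.
No residual s→t path; max flow = 4.
Certifying cut of size 4: {s→a, s→c, s→f, s→t}.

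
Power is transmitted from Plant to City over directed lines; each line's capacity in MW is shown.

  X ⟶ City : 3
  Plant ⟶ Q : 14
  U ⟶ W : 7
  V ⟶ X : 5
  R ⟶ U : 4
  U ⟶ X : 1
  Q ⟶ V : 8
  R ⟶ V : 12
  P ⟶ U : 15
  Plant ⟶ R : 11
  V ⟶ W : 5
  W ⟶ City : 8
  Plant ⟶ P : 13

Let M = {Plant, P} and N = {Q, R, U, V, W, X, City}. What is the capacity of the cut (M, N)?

40

Edges leaving {Plant, P}: Plant→Q (14), Plant→R (11), P→U (15).
Cut capacity = 14 + 11 + 15 = 40.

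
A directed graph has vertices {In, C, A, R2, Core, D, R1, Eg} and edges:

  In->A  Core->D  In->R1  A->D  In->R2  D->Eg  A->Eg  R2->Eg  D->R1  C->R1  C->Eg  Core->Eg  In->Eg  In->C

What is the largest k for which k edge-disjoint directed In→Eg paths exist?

4

Assign every edge capacity 1; by Menger, the answer equals the max flow.
Path In→Eg (+1); total 1.
Path In→C→Eg (+1); total 2.
Path In→A→Eg (+1); total 3.
Path In→R2→Eg (+1); total 4.
No residual In→Eg path; max flow = 4.
Certifying cut of size 4: {In→A, In→C, In→Eg, In→R2}.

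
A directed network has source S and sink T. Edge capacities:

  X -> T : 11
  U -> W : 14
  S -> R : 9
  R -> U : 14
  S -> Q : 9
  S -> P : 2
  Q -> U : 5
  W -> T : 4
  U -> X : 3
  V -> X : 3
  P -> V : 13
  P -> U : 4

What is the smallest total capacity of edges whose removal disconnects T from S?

Augment S→P→U→W→T: bottleneck 2, flow now 2.
Augment S→Q→U→W→T: bottleneck 2, flow now 4.
Augment S→Q→U→X→T: bottleneck 3, flow now 7.
Augment S→R→U→P→V→X→T: bottleneck 2, flow now 9. (uses reverse residual edge)
No augmenting path remains; maximum flow = 9.
By max-flow min-cut, the minimum cut capacity equals the max flow.
In the residual graph, reachable from S: {S, Q, R, U, W}.
Min-cut edges: S→P (2), U→X (3), W→T (4); capacity 2 + 3 + 4 = 9.

9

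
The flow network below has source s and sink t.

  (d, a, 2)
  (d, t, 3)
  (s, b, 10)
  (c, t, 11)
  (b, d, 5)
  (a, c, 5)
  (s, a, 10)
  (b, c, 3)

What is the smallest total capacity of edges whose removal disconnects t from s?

11

Augment s→a→c→t: bottleneck 5, flow now 5.
Augment s→b→c→t: bottleneck 3, flow now 8.
Augment s→b→d→t: bottleneck 3, flow now 11.
No augmenting path remains; maximum flow = 11.
By max-flow min-cut, the minimum cut capacity equals the max flow.
In the residual graph, reachable from s: {s, a, b, d}.
Min-cut edges: a→c (5), b→c (3), d→t (3); capacity 5 + 3 + 3 = 11.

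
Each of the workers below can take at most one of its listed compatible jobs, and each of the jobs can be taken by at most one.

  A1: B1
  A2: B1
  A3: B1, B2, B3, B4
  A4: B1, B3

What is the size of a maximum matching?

3

Unit-capacity flow: source→left, listed edges, right→sink; max matching = max flow.
Augmenting path A1→B1 (+1); matched 1.
Augmenting path A3→B2 (+1); matched 2.
Augmenting path A4→B3 (+1); matched 3.
No augmenting path remains; maximum matching = 3.
König certificate: {A3, A4, B1} is a vertex cover of size 3 (every listed pair touches it), so no matching can be larger.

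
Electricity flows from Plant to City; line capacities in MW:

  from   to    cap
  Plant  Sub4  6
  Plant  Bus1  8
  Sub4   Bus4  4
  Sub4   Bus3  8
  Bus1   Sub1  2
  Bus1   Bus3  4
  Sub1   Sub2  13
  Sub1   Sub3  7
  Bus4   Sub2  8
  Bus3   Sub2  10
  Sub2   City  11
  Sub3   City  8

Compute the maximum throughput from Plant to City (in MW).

Augment Plant→Sub4→Bus4→Sub2→City: bottleneck 4, flow now 4.
Augment Plant→Sub4→Bus3→Sub2→City: bottleneck 2, flow now 6.
Augment Plant→Bus1→Sub1→Sub2→City: bottleneck 2, flow now 8.
Augment Plant→Bus1→Bus3→Sub2→City: bottleneck 3, flow now 11.
Augment Plant→Bus1→Bus3→Sub2→Sub1→Sub3→City: bottleneck 1, flow now 12. (uses reverse residual edge)
No augmenting path remains; maximum flow = 12.
In the residual graph, reachable from Plant: {Plant, Bus1}.
Min-cut edges: Plant→Sub4 (6), Bus1→Sub1 (2), Bus1→Bus3 (4); capacity 6 + 2 + 4 = 12.
This cut is saturated, so no flow can exceed 12.

12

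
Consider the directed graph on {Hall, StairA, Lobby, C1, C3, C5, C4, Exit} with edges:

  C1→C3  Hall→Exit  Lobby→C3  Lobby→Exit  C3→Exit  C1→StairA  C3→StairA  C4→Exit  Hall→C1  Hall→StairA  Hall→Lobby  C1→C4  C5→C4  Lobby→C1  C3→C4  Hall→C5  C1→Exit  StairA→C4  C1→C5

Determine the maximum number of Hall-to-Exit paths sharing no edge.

4

Assign every edge capacity 1; by Menger, the answer equals the max flow.
Path Hall→Exit (+1); total 1.
Path Hall→Lobby→Exit (+1); total 2.
Path Hall→C1→Exit (+1); total 3.
Path Hall→StairA→C4→Exit (+1); total 4.
No residual Hall→Exit path; max flow = 4.
Certifying cut of size 4: {C4→Exit, Hall→C1, Hall→Exit, Hall→Lobby}.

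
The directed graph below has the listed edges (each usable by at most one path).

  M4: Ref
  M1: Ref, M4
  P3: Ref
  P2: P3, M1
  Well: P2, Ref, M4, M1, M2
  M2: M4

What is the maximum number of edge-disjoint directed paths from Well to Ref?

Assign every edge capacity 1; by Menger, the answer equals the max flow.
Path Well→Ref (+1); total 1.
Path Well→M1→Ref (+1); total 2.
Path Well→M4→Ref (+1); total 3.
Path Well→P2→P3→Ref (+1); total 4.
No residual Well→Ref path; max flow = 4.
Certifying cut of size 4: {M4→Ref, Well→M1, Well→P2, Well→Ref}.

4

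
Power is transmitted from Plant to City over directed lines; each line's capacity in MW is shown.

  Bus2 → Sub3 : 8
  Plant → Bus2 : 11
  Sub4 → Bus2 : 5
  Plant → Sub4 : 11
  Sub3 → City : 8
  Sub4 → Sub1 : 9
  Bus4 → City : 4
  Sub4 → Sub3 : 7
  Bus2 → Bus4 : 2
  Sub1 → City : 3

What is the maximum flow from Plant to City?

13

Augment Plant→Bus2→Bus4→City: bottleneck 2, flow now 2.
Augment Plant→Bus2→Sub3→City: bottleneck 8, flow now 10.
Augment Plant→Sub4→Sub1→City: bottleneck 3, flow now 13.
No augmenting path remains; maximum flow = 13.
In the residual graph, reachable from Plant: {Plant, Bus2, Sub4, Sub3, Sub1}.
Min-cut edges: Bus2→Bus4 (2), Sub3→City (8), Sub1→City (3); capacity 2 + 8 + 3 = 13.
This cut is saturated, so no flow can exceed 13.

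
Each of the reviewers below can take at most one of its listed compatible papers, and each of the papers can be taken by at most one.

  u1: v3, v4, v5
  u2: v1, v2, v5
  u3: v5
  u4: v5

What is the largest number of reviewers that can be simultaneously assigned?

3

Unit-capacity flow: source→left, listed edges, right→sink; max matching = max flow.
Augmenting path u1→v3 (+1); matched 1.
Augmenting path u2→v1 (+1); matched 2.
Augmenting path u3→v5 (+1); matched 3.
No augmenting path remains; maximum matching = 3.
König certificate: {u1, u2, v5} is a vertex cover of size 3 (every listed pair touches it), so no matching can be larger.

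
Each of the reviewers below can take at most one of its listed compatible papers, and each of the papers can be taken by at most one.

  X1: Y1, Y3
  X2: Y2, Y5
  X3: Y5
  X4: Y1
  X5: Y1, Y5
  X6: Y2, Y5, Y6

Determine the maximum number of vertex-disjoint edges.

Unit-capacity flow: source→left, listed edges, right→sink; max matching = max flow.
Augmenting path X1→Y1 (+1); matched 1.
Augmenting path X2→Y2 (+1); matched 2.
Augmenting path X3→Y5 (+1); matched 3.
Augmenting path X6→Y6 (+1); matched 4.
Augmenting path X4→Y1→X1→Y3 (+1); matched 5.
No augmenting path remains; maximum matching = 5.
König certificate: {X1, X2, X6, Y1, Y5} is a vertex cover of size 5 (every listed pair touches it), so no matching can be larger.

5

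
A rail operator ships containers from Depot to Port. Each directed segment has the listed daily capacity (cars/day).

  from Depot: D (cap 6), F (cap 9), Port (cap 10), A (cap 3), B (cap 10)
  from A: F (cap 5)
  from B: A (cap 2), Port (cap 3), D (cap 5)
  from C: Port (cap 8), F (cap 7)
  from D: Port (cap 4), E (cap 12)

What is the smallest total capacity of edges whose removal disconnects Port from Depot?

Augment Depot→Port: bottleneck 10, flow now 10.
Augment Depot→B→Port: bottleneck 3, flow now 13.
Augment Depot→D→Port: bottleneck 4, flow now 17.
No augmenting path remains; maximum flow = 17.
By max-flow min-cut, the minimum cut capacity equals the max flow.
In the residual graph, reachable from Depot: {Depot, A, B, D, E, F}.
Min-cut edges: Depot→Port (10), B→Port (3), D→Port (4); capacity 10 + 3 + 4 = 17.

17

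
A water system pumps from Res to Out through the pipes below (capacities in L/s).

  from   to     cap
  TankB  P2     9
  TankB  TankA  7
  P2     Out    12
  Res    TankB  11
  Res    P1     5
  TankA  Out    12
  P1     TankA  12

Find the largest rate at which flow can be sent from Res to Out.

16

Augment Res→P1→TankA→Out: bottleneck 5, flow now 5.
Augment Res→TankB→P2→Out: bottleneck 9, flow now 14.
Augment Res→TankB→TankA→Out: bottleneck 2, flow now 16.
No augmenting path remains; maximum flow = 16.
In the residual graph, reachable from Res: {Res}.
Min-cut edges: Res→P1 (5), Res→TankB (11); capacity 5 + 11 = 16.
This cut is saturated, so no flow can exceed 16.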